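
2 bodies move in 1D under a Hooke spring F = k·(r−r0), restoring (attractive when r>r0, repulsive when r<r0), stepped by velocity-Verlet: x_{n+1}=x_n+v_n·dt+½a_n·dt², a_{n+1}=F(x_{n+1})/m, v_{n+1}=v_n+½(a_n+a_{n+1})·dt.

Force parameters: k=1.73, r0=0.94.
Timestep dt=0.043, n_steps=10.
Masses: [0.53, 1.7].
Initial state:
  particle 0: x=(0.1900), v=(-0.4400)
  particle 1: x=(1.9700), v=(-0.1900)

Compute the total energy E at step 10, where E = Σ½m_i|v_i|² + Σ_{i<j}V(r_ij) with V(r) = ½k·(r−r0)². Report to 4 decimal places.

0.6918

step 0: x0=(0.1900) x1=(1.9700)
step 1: x0=(0.1736) x1=(1.9610)
step 2: x0=(0.1623) x1=(1.9505)
step 3: x0=(0.1562) x1=(1.9383)
step 4: x0=(0.1551) x1=(1.9246)
step 5: x0=(0.1591) x1=(1.9093)
step 6: x0=(0.1679) x1=(1.8925)
step 7: x0=(0.1815) x1=(1.8742)
step 8: x0=(0.1996) x1=(1.8545)
step 9: x0=(0.2220) x1=(1.8334)
step 10: x0=(0.2485) x1=(1.8111)
step 0 velocities: v0=(-0.4400) v1=(-0.1900)
step 0: KE=0.0820, PE=0.6103, E=0.6923
step 10 velocities: v0=(0.6593) v1=(-0.5327)
step 10: KE=0.3564, PE=0.3353, E=0.6918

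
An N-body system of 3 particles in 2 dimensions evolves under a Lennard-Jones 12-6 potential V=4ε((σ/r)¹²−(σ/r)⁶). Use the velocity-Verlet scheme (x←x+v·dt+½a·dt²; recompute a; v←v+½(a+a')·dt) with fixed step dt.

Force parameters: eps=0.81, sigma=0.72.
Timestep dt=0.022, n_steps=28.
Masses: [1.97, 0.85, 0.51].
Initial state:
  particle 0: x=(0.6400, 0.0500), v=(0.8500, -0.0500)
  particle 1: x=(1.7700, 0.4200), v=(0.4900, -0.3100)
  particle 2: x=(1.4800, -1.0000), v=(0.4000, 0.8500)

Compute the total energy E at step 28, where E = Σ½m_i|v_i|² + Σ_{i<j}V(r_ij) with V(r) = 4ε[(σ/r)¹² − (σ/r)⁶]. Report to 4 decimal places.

step 0: x0=(0.6400, 0.0500) x1=(1.7700, 0.4200) x2=(1.4800, -1.0000)
step 1: x0=(0.6588, 0.0489) x1=(1.7806, 0.4131) x2=(1.4887, -0.9811)
step 2: x0=(0.6779, 0.0478) x1=(1.7907, 0.4059) x2=(1.4973, -0.9617)
step 3: x0=(0.6972, 0.0467) x1=(1.8004, 0.3984) x2=(1.5056, -0.9418)
step 4: x0=(0.7167, 0.0455) x1=(1.8095, 0.3906) x2=(1.5138, -0.9213)
step 5: x0=(0.7366, 0.0443) x1=(1.8182, 0.3825) x2=(1.5217, -0.9001)
step 6: x0=(0.7568, 0.0431) x1=(1.8262, 0.3740) x2=(1.5293, -0.8781)
step 7: x0=(0.7773, 0.0418) x1=(1.8336, 0.3651) x2=(1.5366, -0.8553)
step 8: x0=(0.7982, 0.0405) x1=(1.8403, 0.3557) x2=(1.5435, -0.8314)
step 9: x0=(0.8196, 0.0390) x1=(1.8463, 0.3458) x2=(1.5500, -0.8062)
step 10: x0=(0.8415, 0.0375) x1=(1.8514, 0.3352) x2=(1.5560, -0.7797)
step 11: x0=(0.8639, 0.0359) x1=(1.8556, 0.3240) x2=(1.5615, -0.7514)
step 12: x0=(0.8870, 0.0341) x1=(1.8587, 0.3118) x2=(1.5662, -0.7211)
step 13: x0=(0.9108, 0.0320) x1=(1.8606, 0.2987) x2=(1.5702, -0.6883)
step 14: x0=(0.9354, 0.0298) x1=(1.8610, 0.2843) x2=(1.5732, -0.6524)
step 15: x0=(0.9610, 0.0272) x1=(1.8598, 0.2683) x2=(1.5752, -0.6128)
step 16: x0=(0.9877, 0.0243) x1=(1.8568, 0.2506) x2=(1.5762, -0.5690)
step 17: x0=(1.0153, 0.0212) x1=(1.8518, 0.2312) x2=(1.5768, -0.5218)
step 18: x0=(1.0430, 0.0190) x1=(1.8456, 0.2117) x2=(1.5795, -0.4775)
step 19: x0=(1.0672, 0.0201) x1=(1.8420, 0.2007) x2=(1.5907, -0.4603)
step 20: x0=(1.0849, 0.0269) x1=(1.8467, 0.2098) x2=(1.6134, -0.4987)
step 21: x0=(1.0996, 0.0358) x1=(1.8555, 0.2264) x2=(1.6412, -0.5577)
step 22: x0=(1.1133, 0.0446) x1=(1.8663, 0.2433) x2=(1.6693, -0.6166)
step 23: x0=(1.1265, 0.0526) x1=(1.8788, 0.2593) x2=(1.6965, -0.6713)
step 24: x0=(1.1392, 0.0599) x1=(1.8931, 0.2745) x2=(1.7225, -0.7218)
step 25: x0=(1.1515, 0.0666) x1=(1.9089, 0.2891) x2=(1.7477, -0.7688)
step 26: x0=(1.1636, 0.0728) x1=(1.9257, 0.3032) x2=(1.7721, -0.8133)
step 27: x0=(1.1755, 0.0786) x1=(1.9431, 0.3170) x2=(1.7959, -0.8558)
step 28: x0=(1.1875, 0.0842) x1=(1.9607, 0.3305) x2=(1.8192, -0.8967)
step 0 velocities: v0=(0.8500, -0.0500) v1=(0.4900, -0.3100) v2=(0.4000, 0.8500)
step 0: KE=1.0820, PE=-0.2744, E=0.8077
step 28 velocities: v0=(0.5493, 0.2507) v1=(0.7954, 0.6031) v2=(1.0527, -1.8333)
step 28: KE=1.9221, PE=-1.1007, E=0.8215

0.8215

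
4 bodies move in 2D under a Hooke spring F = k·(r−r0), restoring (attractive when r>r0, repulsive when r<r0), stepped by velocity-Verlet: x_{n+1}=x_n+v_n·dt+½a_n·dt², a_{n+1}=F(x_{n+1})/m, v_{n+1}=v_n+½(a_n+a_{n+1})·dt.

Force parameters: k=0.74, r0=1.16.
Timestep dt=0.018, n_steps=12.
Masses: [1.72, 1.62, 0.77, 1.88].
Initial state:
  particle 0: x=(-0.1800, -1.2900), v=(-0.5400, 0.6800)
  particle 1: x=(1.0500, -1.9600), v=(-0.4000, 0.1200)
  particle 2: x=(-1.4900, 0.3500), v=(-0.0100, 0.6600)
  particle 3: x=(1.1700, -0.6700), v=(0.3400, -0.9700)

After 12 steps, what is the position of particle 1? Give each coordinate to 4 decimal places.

(0.9437, -1.9156)

step 0: x0=(-0.1800, -1.2900) x1=(1.0500, -1.9600) x2=(-1.4900, 0.3500) x3=(1.1700, -0.6700)
step 1: x0=(-0.1897, -1.2777) x1=(1.0427, -1.9577) x2=(-1.4896, 0.3614) x3=(1.1760, -0.6874)
step 2: x0=(-0.1995, -1.2653) x1=(1.0350, -1.9552) x2=(-1.4880, 0.3720) x3=(1.1818, -0.7048)
step 3: x0=(-0.2092, -1.2528) x1=(1.0271, -1.9523) x2=(-1.4852, 0.3816) x3=(1.1873, -0.7222)
step 4: x0=(-0.2189, -1.2402) x1=(1.0190, -1.9493) x2=(-1.4812, 0.3903) x3=(1.1925, -0.7394)
step 5: x0=(-0.2287, -1.2275) x1=(1.0105, -1.9459) x2=(-1.4760, 0.3981) x3=(1.1976, -0.7567)
step 6: x0=(-0.2384, -1.2147) x1=(1.0018, -1.9423) x2=(-1.4696, 0.4050) x3=(1.2023, -0.7738)
step 7: x0=(-0.2482, -1.2019) x1=(0.9928, -1.9385) x2=(-1.4621, 0.4110) x3=(1.2069, -0.7909)
step 8: x0=(-0.2579, -1.1889) x1=(0.9835, -1.9344) x2=(-1.4534, 0.4160) x3=(1.2111, -0.8079)
step 9: x0=(-0.2676, -1.1758) x1=(0.9740, -1.9301) x2=(-1.4435, 0.4201) x3=(1.2152, -0.8248)
step 10: x0=(-0.2773, -1.1627) x1=(0.9641, -1.9255) x2=(-1.4325, 0.4233) x3=(1.2189, -0.8416)
step 11: x0=(-0.2870, -1.1495) x1=(0.9540, -1.9206) x2=(-1.4203, 0.4256) x3=(1.2225, -0.8583)
step 12: x0=(-0.2966, -1.1362) x1=(0.9437, -1.9156) x2=(-1.4071, 0.4270) x3=(1.2258, -0.8749)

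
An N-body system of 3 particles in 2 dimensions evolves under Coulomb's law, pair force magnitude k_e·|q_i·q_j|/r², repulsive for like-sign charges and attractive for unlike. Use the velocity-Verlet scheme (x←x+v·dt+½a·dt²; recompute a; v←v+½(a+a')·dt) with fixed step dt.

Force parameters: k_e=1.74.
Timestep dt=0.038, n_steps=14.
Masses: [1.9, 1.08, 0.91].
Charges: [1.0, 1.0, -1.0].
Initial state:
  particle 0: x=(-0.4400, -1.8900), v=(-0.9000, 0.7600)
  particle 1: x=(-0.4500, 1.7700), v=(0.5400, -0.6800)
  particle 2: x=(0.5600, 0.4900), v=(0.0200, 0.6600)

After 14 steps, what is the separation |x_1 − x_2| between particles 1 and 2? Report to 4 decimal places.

0.6534

step 0: x0=(-0.4400, -1.8900) x1=(-0.4500, 1.7700) x2=(0.5600, 0.4900)
step 1: x0=(-0.4742, -1.8611) x1=(-0.4292, 1.7439) x2=(0.5604, 0.5153)
step 2: x0=(-0.5082, -1.8321) x1=(-0.4078, 1.7173) x2=(0.5599, 0.5411)
step 3: x0=(-0.5423, -1.8030) x1=(-0.3858, 1.6900) x2=(0.5584, 0.5674)
step 4: x0=(-0.5762, -1.7739) x1=(-0.3631, 1.6621) x2=(0.5560, 0.5944)
step 5: x0=(-0.6100, -1.7447) x1=(-0.3396, 1.6336) x2=(0.5525, 0.6220)
step 6: x0=(-0.6438, -1.7154) x1=(-0.3152, 1.6043) x2=(0.5478, 0.6504)
step 7: x0=(-0.6775, -1.6861) x1=(-0.2899, 1.5741) x2=(0.5418, 0.6797)
step 8: x0=(-0.7112, -1.6567) x1=(-0.2635, 1.5430) x2=(0.5344, 0.7100)
step 9: x0=(-0.7447, -1.6273) x1=(-0.2358, 1.5109) x2=(0.5254, 0.7415)
step 10: x0=(-0.7782, -1.5979) x1=(-0.2067, 1.4776) x2=(0.5145, 0.7743)
step 11: x0=(-0.8117, -1.5685) x1=(-0.1759, 1.4429) x2=(0.5015, 0.8087)
step 12: x0=(-0.8450, -1.5390) x1=(-0.1431, 1.4066) x2=(0.4860, 0.8449)
step 13: x0=(-0.8784, -1.5095) x1=(-0.1078, 1.3684) x2=(0.4674, 0.8835)
step 14: x0=(-0.9117, -1.4800) x1=(-0.0693, 1.3278) x2=(0.4449, 0.9248)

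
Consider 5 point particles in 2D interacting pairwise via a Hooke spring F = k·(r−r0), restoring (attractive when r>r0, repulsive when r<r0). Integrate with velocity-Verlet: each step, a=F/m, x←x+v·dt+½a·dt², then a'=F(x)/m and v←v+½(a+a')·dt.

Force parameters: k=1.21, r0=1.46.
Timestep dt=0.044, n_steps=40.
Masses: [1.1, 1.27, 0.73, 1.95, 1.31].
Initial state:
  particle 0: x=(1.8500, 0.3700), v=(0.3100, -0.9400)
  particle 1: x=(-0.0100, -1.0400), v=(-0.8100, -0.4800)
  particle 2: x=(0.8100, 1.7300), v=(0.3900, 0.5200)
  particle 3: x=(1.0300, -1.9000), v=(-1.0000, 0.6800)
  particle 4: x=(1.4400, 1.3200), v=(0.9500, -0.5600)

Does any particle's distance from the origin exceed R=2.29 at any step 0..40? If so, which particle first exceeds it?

yes, particle 0

step 0: x0=(1.8500, 0.3700) x1=(-0.0100, -1.0400) x2=(0.8100, 1.7300) x3=(1.0300, -1.9000) x4=(1.4400, 1.3200)
step 1: x0=(1.8626, 0.3269) x1=(-0.0441, -1.0583) x2=(0.8260, 1.7475) x3=(0.9863, -1.8672) x4=(1.4814, 1.2928)
step 2: x0=(1.8728, 0.2806) x1=(-0.0749, -1.0707) x2=(0.8397, 1.7540) x3=(0.9434, -1.8289) x4=(1.5216, 1.2605)
step 3: x0=(1.8807, 0.2313) x1=(-0.1023, -1.0773) x2=(0.8512, 1.7493) x3=(0.9013, -1.7852) x4=(1.5606, 1.2233)
step 4: x0=(1.8860, 0.1792) x1=(-0.1262, -1.0779) x2=(0.8604, 1.7335) x3=(0.8603, -1.7365) x4=(1.5981, 1.1814)
step 5: x0=(1.8887, 0.1247) x1=(-0.1467, -1.0728) x2=(0.8673, 1.7065) x3=(0.8204, -1.6829) x4=(1.6340, 1.1350)
step 6: x0=(1.8888, 0.0678) x1=(-0.1637, -1.0618) x2=(0.8719, 1.6687) x3=(0.7817, -1.6249) x4=(1.6682, 1.0843)
step 7: x0=(1.8863, 0.0090) x1=(-0.1773, -1.0454) x2=(0.8742, 1.6203) x3=(0.7444, -1.5628) x4=(1.7005, 1.0296)
step 8: x0=(1.8812, -0.0516) x1=(-0.1875, -1.0236) x2=(0.8742, 1.5619) x3=(0.7084, -1.4969) x4=(1.7310, 0.9712)
step 9: x0=(1.8736, -0.1137) x1=(-0.1944, -0.9967) x2=(0.8719, 1.4938) x3=(0.6739, -1.4275) x4=(1.7595, 0.9095)
step 10: x0=(1.8636, -0.1770) x1=(-0.1983, -0.9652) x2=(0.8675, 1.4169) x3=(0.6408, -1.3552) x4=(1.7860, 0.8448)
step 11: x0=(1.8514, -0.2415) x1=(-0.1991, -0.9292) x2=(0.8608, 1.3320) x3=(0.6093, -1.2803) x4=(1.8106, 0.7774)
step 12: x0=(1.8371, -0.3069) x1=(-0.1973, -0.8893) x2=(0.8521, 1.2398) x3=(0.5792, -1.2032) x4=(1.8333, 0.7076)
step 13: x0=(1.8208, -0.3730) x1=(-0.1930, -0.8459) x2=(0.8414, 1.1412) x3=(0.5506, -1.1243) x4=(1.8541, 0.6359)
step 14: x0=(1.8029, -0.4398) x1=(-0.1865, -0.7993) x2=(0.8289, 1.0374) x3=(0.5234, -1.0440) x4=(1.8731, 0.5626)
step 15: x0=(1.7834, -0.5072) x1=(-0.1781, -0.7500) x2=(0.8147, 0.9294) x3=(0.4975, -0.9626) x4=(1.8905, 0.4880)
step 16: x0=(1.7626, -0.5751) x1=(-0.1682, -0.6986) x2=(0.7990, 0.8181) x3=(0.4729, -0.8806) x4=(1.9063, 0.4124)
step 17: x0=(1.7406, -0.6437) x1=(-0.1569, -0.6453) x2=(0.7822, 0.7048) x3=(0.4496, -0.7981) x4=(1.9207, 0.3361)
step 18: x0=(1.7176, -0.7128) x1=(-0.1448, -0.5908) x2=(0.7646, 0.5905) x3=(0.4275, -0.7155) x4=(1.9337, 0.2594)
step 19: x0=(1.6938, -0.7825) x1=(-0.1321, -0.5354) x2=(0.7465, 0.4763) x3=(0.4065, -0.6330) x4=(1.9456, 0.1826)
step 20: x0=(1.6690, -0.8529) x1=(-0.1192, -0.4794) x2=(0.7285, 0.3632) x3=(0.3866, -0.5509) x4=(1.9564, 0.1058)
step 21: x0=(1.6434, -0.9241) x1=(-0.1065, -0.4234) x2=(0.7111, 0.2521) x3=(0.3677, -0.4694) x4=(1.9661, 0.0292)
step 22: x0=(1.6169, -0.9959) x1=(-0.0943, -0.3676) x2=(0.6952, 0.1437) x3=(0.3497, -0.3885) x4=(1.9749, -0.0471)
step 23: x0=(1.5895, -1.0685) x1=(-0.0831, -0.3123) x2=(0.6815, 0.0385) x3=(0.3326, -0.3085) x4=(1.9829, -0.1228)
step 24: x0=(1.5610, -1.1415) x1=(-0.0730, -0.2576) x2=(0.6714, -0.0636) x3=(0.3162, -0.2293) x4=(1.9899, -0.1981)
step 25: x0=(1.5313, -1.2150) x1=(-0.0644, -0.2038) x2=(0.6659, -0.1634) x3=(0.3003, -0.1505) x4=(1.9960, -0.2727)
step 26: x0=(1.5003, -1.2888) x1=(-0.0573, -0.1507) x2=(0.6657, -0.2630) x3=(0.2848, -0.0717) x4=(2.0012, -0.3466)
step 27: x0=(1.4679, -1.3625) x1=(-0.0518, -0.0986) x2=(0.6700, -0.3641) x3=(0.2700, 0.0077) x4=(2.0054, -0.4198)
step 28: x0=(1.4341, -1.4359) x1=(-0.0475, -0.0474) x2=(0.6779, -0.4674) x3=(0.2563, 0.0878) x4=(2.0084, -0.4920)
step 29: x0=(1.3986, -1.5087) x1=(-0.0442, 0.0026) x2=(0.6881, -0.5731) x3=(0.2441, 0.1687) x4=(2.0102, -0.5632)
step 30: x0=(1.3615, -1.5807) x1=(-0.0415, 0.0509) x2=(0.6996, -0.6808) x3=(0.2337, 0.2500) x4=(2.0107, -0.6334)
step 31: x0=(1.3227, -1.6514) x1=(-0.0389, 0.0972) x2=(0.7115, -0.7897) x3=(0.2250, 0.3316) x4=(2.0097, -0.7022)
step 32: x0=(1.2822, -1.7205) x1=(-0.0361, 0.1409) x2=(0.7231, -0.8990) x3=(0.2184, 0.4132) x4=(2.0072, -0.7696)
step 33: x0=(1.2401, -1.7877) x1=(-0.0326, 0.1816) x2=(0.7337, -1.0078) x3=(0.2138, 0.4943) x4=(2.0029, -0.8353)
step 34: x0=(1.1963, -1.8527) x1=(-0.0282, 0.2189) x2=(0.7427, -1.1150) x3=(0.2113, 0.5746) x4=(1.9968, -0.8992)
step 35: x0=(1.1509, -1.9150) x1=(-0.0225, 0.2521) x2=(0.7498, -1.2194) x3=(0.2109, 0.6536) x4=(1.9888, -0.9610)
step 36: x0=(1.1040, -1.9745) x1=(-0.0153, 0.2809) x2=(0.7544, -1.3201) x3=(0.2127, 0.7308) x4=(1.9788, -1.0205)
step 37: x0=(1.0557, -2.0307) x1=(-0.0063, 0.3050) x2=(0.7563, -1.4159) x3=(0.2166, 0.8059) x4=(1.9666, -1.0775)
step 38: x0=(1.0060, -2.0834) x1=(0.0045, 0.3240) x2=(0.7554, -1.5059) x3=(0.2225, 0.8783) x4=(1.9522, -1.1319)
step 39: x0=(0.9550, -2.1324) x1=(0.0174, 0.3376) x2=(0.7514, -1.5889) x3=(0.2306, 0.9476) x4=(1.9355, -1.1833)
step 40: x0=(0.9029, -2.1774) x1=(0.0325, 0.3455) x2=(0.7444, -1.6643) x3=(0.2406, 1.0133) x4=(1.9165, -1.2316)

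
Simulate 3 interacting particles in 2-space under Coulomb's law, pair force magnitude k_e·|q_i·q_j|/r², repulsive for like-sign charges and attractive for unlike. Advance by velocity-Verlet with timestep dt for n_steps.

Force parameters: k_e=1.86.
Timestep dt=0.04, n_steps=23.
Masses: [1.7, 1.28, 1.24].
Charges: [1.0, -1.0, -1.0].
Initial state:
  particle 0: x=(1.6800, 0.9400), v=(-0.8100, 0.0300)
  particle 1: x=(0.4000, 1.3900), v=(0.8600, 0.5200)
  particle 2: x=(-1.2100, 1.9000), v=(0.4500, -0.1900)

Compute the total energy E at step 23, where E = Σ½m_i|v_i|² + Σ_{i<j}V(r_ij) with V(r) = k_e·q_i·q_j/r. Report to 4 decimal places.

0.4746

step 0: x0=(1.6800, 0.9400) x1=(0.4000, 1.3900) x2=(-1.2100, 1.9000)
step 1: x0=(1.6471, 0.9414) x1=(0.4354, 1.4105) x2=(-1.1923, 1.8925)
step 2: x0=(1.6130, 0.9432) x1=(0.4728, 1.4302) x2=(-1.1751, 1.8851)
step 3: x0=(1.5776, 0.9455) x1=(0.5124, 1.4491) x2=(-1.1585, 1.8779)
step 4: x0=(1.5410, 0.9485) x1=(0.5543, 1.4672) x2=(-1.1423, 1.8708)
step 5: x0=(1.5029, 0.9522) x1=(0.5986, 1.4841) x2=(-1.1267, 1.8637)
step 6: x0=(1.4632, 0.9567) x1=(0.6454, 1.4999) x2=(-1.1115, 1.8568)
step 7: x0=(1.4217, 0.9623) x1=(0.6949, 1.5142) x2=(-1.0967, 1.8498)
step 8: x0=(1.3784, 0.9693) x1=(0.7474, 1.5266) x2=(-1.0823, 1.8429)
step 9: x0=(1.3329, 0.9780) x1=(0.8029, 1.5368) x2=(-1.0683, 1.8360)
step 10: x0=(1.2852, 0.9890) x1=(0.8619, 1.5440) x2=(-1.0546, 1.8291)
step 11: x0=(1.2350, 1.0029) x1=(0.9243, 1.5473) x2=(-1.0412, 1.8221)
step 12: x0=(1.1824, 1.0207) x1=(0.9902, 1.5454) x2=(-1.0279, 1.8151)
step 13: x0=(1.1275, 1.0439) x1=(1.0593, 1.5365) x2=(-1.0149, 1.8080)
step 14: x0=(1.0713, 1.0743) x1=(1.1301, 1.5182) x2=(-1.0019, 1.8008)
step 15: x0=(1.0159, 1.1134) x1=(1.2000, 1.4883) x2=(-0.9890, 1.7935)
step 16: x0=(0.9646, 1.1617) x1=(1.2644, 1.4463) x2=(-0.9761, 1.7862)
step 17: x0=(0.9203, 1.2172) x1=(1.3194, 1.3949) x2=(-0.9631, 1.7787)
step 18: x0=(0.8840, 1.2765) x1=(1.3637, 1.3385) x2=(-0.9499, 1.7711)
step 19: x0=(0.8546, 1.3369) x1=(1.3986, 1.2808) x2=(-0.9365, 1.7634)
step 20: x0=(0.8305, 1.3968) x1=(1.4261, 1.2237) x2=(-0.9229, 1.7557)
step 21: x0=(0.8103, 1.4556) x1=(1.4483, 1.1683) x2=(-0.9089, 1.7478)
step 22: x0=(0.7928, 1.5130) x1=(1.4664, 1.1147) x2=(-0.8945, 1.7400)
step 23: x0=(0.7771, 1.5690) x1=(1.4817, 1.0630) x2=(-0.8797, 1.7321)
step 0 velocities: v0=(-0.8100, 0.0300) v1=(0.8600, 0.5200) v2=(0.4500, -0.1900)
step 0: KE=1.3528, PE=-0.8803, E=0.4725
step 23 velocities: v0=(-0.3763, 1.3843) v1=(0.3555, -1.2726) v2=(0.3761, -0.1962)
step 23: KE=2.9781, PE=-2.5035, E=0.4746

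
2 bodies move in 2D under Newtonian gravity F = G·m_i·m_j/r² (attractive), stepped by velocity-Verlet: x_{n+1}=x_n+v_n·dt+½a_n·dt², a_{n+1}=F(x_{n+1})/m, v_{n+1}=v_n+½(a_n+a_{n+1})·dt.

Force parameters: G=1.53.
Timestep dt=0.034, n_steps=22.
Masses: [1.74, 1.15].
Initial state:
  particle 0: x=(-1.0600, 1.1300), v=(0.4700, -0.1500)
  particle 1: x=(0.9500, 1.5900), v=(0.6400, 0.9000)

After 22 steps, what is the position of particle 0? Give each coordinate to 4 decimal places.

(-0.6067, 1.0532)

step 0: x0=(-1.0600, 1.1300) x1=(0.9500, 1.5900)
step 1: x0=(-1.0438, 1.1250) x1=(0.9714, 1.6205)
step 2: x0=(-1.0271, 1.1200) x1=(0.9921, 1.6509)
step 3: x0=(-1.0100, 1.1152) x1=(1.0122, 1.6810)
step 4: x0=(-0.9924, 1.1105) x1=(1.0315, 1.7110)
step 5: x0=(-0.9744, 1.1060) x1=(1.0502, 1.7408)
step 6: x0=(-0.9560, 1.1015) x1=(1.0682, 1.7704)
step 7: x0=(-0.9371, 1.0972) x1=(1.0857, 1.7998)
step 8: x0=(-0.9178, 1.0931) x1=(1.1024, 1.8289)
step 9: x0=(-0.8981, 1.0891) x1=(1.1186, 1.8578)
step 10: x0=(-0.8780, 1.0853) x1=(1.1341, 1.8865)
step 11: x0=(-0.8575, 1.0816) x1=(1.1490, 1.9149)
step 12: x0=(-0.8366, 1.0781) x1=(1.1633, 1.9431)
step 13: x0=(-0.8153, 1.0748) x1=(1.1770, 1.9711)
step 14: x0=(-0.7937, 1.0716) x1=(1.1902, 1.9987)
step 15: x0=(-0.7716, 1.0686) x1=(1.2027, 2.0261)
step 16: x0=(-0.7491, 1.0658) x1=(1.2147, 2.0533)
step 17: x0=(-0.7263, 1.0632) x1=(1.2261, 2.0801)
step 18: x0=(-0.7031, 1.0608) x1=(1.2369, 2.1066)
step 19: x0=(-0.6796, 1.0586) x1=(1.2472, 2.1329)
step 20: x0=(-0.6556, 1.0566) x1=(1.2569, 2.1588)
step 21: x0=(-0.6313, 1.0547) x1=(1.2661, 2.1844)
step 22: x0=(-0.6067, 1.0532) x1=(1.2748, 2.2097)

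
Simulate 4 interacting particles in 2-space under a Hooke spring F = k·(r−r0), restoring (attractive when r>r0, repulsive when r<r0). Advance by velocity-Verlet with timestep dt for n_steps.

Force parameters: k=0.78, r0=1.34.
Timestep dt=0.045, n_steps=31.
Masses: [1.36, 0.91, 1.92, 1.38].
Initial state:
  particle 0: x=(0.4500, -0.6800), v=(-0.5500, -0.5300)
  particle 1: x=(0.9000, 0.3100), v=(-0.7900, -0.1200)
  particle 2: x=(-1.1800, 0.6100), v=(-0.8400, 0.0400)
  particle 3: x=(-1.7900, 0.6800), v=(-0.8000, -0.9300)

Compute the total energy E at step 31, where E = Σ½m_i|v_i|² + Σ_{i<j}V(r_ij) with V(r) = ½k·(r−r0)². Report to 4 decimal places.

4.4499

step 0: x0=(0.4500, -0.6800) x1=(0.9000, 0.3100) x2=(-1.1800, 0.6100) x3=(-1.7900, 0.6800)
step 1: x0=(0.4242, -0.7033) x1=(0.8627, 0.3051) x2=(-1.2170, 0.6115) x3=(-1.8250, 0.6377)
step 2: x0=(0.3964, -0.7256) x1=(0.8219, 0.3010) x2=(-1.2522, 0.6126) x3=(-1.8580, 0.5945)
step 3: x0=(0.3664, -0.7468) x1=(0.7776, 0.2977) x2=(-1.2857, 0.6131) x3=(-1.8891, 0.5504)
step 4: x0=(0.3344, -0.7669) x1=(0.7299, 0.2952) x2=(-1.3175, 0.6132) x3=(-1.9182, 0.5053)
step 5: x0=(0.3003, -0.7859) x1=(0.6787, 0.2935) x2=(-1.3476, 0.6129) x3=(-1.9454, 0.4593)
step 6: x0=(0.2642, -0.8039) x1=(0.6243, 0.2923) x2=(-1.3761, 0.6122) x3=(-1.9708, 0.4122)
step 7: x0=(0.2260, -0.8207) x1=(0.5665, 0.2918) x2=(-1.4029, 0.6111) x3=(-1.9942, 0.3642)
step 8: x0=(0.1858, -0.8364) x1=(0.5056, 0.2918) x2=(-1.4281, 0.6098) x3=(-2.0158, 0.3152)
step 9: x0=(0.1437, -0.8511) x1=(0.4417, 0.2923) x2=(-1.4519, 0.6081) x3=(-2.0355, 0.2653)
step 10: x0=(0.0997, -0.8648) x1=(0.3749, 0.2932) x2=(-1.4741, 0.6062) x3=(-2.0535, 0.2144)
step 11: x0=(0.0539, -0.8774) x1=(0.3053, 0.2944) x2=(-1.4951, 0.6041) x3=(-2.0698, 0.1625)
step 12: x0=(0.0063, -0.8889) x1=(0.2331, 0.2959) x2=(-1.5147, 0.6017) x3=(-2.0844, 0.1098)
step 13: x0=(-0.0431, -0.8996) x1=(0.1586, 0.2977) x2=(-1.5332, 0.5991) x3=(-2.0973, 0.0563)
step 14: x0=(-0.0940, -0.9092) x1=(0.0818, 0.2996) x2=(-1.5506, 0.5964) x3=(-2.1087, 0.0020)
step 15: x0=(-0.1465, -0.9180) x1=(0.0030, 0.3016) x2=(-1.5670, 0.5935) x3=(-2.1186, -0.0531)
step 16: x0=(-0.2005, -0.9259) x1=(-0.0776, 0.3036) x2=(-1.5825, 0.5904) x3=(-2.1271, -0.1088)
step 17: x0=(-0.2558, -0.9329) x1=(-0.1597, 0.3056) x2=(-1.5972, 0.5871) x3=(-2.1343, -0.1650)
step 18: x0=(-0.3125, -0.9392) x1=(-0.2433, 0.3076) x2=(-1.6113, 0.5837) x3=(-2.1403, -0.2218)
step 19: x0=(-0.3703, -0.9447) x1=(-0.3280, 0.3094) x2=(-1.6248, 0.5801) x3=(-2.1451, -0.2789)
step 20: x0=(-0.4291, -0.9495) x1=(-0.4135, 0.3111) x2=(-1.6378, 0.5763) x3=(-2.1490, -0.3365)
step 21: x0=(-0.4890, -0.9537) x1=(-0.4998, 0.3126) x2=(-1.6505, 0.5724) x3=(-2.1519, -0.3943)
step 22: x0=(-0.5497, -0.9572) x1=(-0.5865, 0.3138) x2=(-1.6629, 0.5683) x3=(-2.1540, -0.4523)
step 23: x0=(-0.6112, -0.9603) x1=(-0.6735, 0.3148) x2=(-1.6752, 0.5640) x3=(-2.1554, -0.5104)
step 24: x0=(-0.6733, -0.9628) x1=(-0.7605, 0.3154) x2=(-1.6874, 0.5596) x3=(-2.1563, -0.5686)
step 25: x0=(-0.7359, -0.9648) x1=(-0.8473, 0.3156) x2=(-1.6997, 0.5550) x3=(-2.1567, -0.6268)
step 26: x0=(-0.7989, -0.9664) x1=(-0.9338, 0.3155) x2=(-1.7121, 0.5503) x3=(-2.1567, -0.6850)
step 27: x0=(-0.8623, -0.9677) x1=(-1.0197, 0.3150) x2=(-1.7247, 0.5454) x3=(-2.1565, -0.7429)
step 28: x0=(-0.9258, -0.9686) x1=(-1.1049, 0.3139) x2=(-1.7376, 0.5403) x3=(-2.1561, -0.8007)
step 29: x0=(-0.9895, -0.9692) x1=(-1.1892, 0.3123) x2=(-1.7509, 0.5351) x3=(-2.1557, -0.8583)
step 30: x0=(-1.0531, -0.9695) x1=(-1.2726, 0.3100) x2=(-1.7647, 0.5298) x3=(-2.1553, -0.9155)
step 31: x0=(-1.1166, -0.9695) x1=(-1.3549, 0.3070) x2=(-1.7790, 0.5244) x3=(-2.1550, -0.9724)
step 0 velocities: v0=(-0.5500, -0.5300) v1=(-0.7900, -0.1200) v2=(-0.8400, 0.0400) v3=(-0.8000, -0.9300)
step 0: KE=2.4045, PE=2.0466, E=4.4511
step 31 velocities: v0=(-1.4084, 0.0025) v1=(-1.8156, -0.0759) v2=(-0.3241, -0.1208) v3=(0.0045, -1.2602)
step 31: KE=4.0620, PE=0.3879, E=4.4499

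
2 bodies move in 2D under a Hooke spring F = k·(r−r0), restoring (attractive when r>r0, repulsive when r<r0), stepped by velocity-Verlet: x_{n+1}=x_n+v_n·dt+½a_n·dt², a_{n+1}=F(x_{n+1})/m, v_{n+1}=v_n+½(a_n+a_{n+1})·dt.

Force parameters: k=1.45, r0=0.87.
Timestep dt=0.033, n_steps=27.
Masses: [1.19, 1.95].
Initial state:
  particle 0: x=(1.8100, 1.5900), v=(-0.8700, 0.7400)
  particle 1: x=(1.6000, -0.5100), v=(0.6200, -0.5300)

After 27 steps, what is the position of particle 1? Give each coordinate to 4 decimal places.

(2.1091, -0.5580)

step 0: x0=(1.8100, 1.5900) x1=(1.6000, -0.5100)
step 1: x0=(1.7812, 1.6136) x1=(1.6205, -0.5270)
step 2: x0=(1.7523, 1.6355) x1=(1.6411, -0.5429)
step 3: x0=(1.7233, 1.6557) x1=(1.6617, -0.5578)
step 4: x0=(1.6942, 1.6741) x1=(1.6824, -0.5717)
step 5: x0=(1.6652, 1.6906) x1=(1.7031, -0.5844)
step 6: x0=(1.6361, 1.7053) x1=(1.7237, -0.5959)
step 7: x0=(1.6072, 1.7181) x1=(1.7444, -0.6063)
step 8: x0=(1.5783, 1.7290) x1=(1.7649, -0.6155)
step 9: x0=(1.5496, 1.7379) x1=(1.7854, -0.6236)
step 10: x0=(1.5211, 1.7448) x1=(1.8057, -0.6304)
step 11: x0=(1.4929, 1.7498) x1=(1.8259, -0.6360)
step 12: x0=(1.4649, 1.7527) x1=(1.8459, -0.6403)
step 13: x0=(1.4372, 1.7535) x1=(1.8657, -0.6434)
step 14: x0=(1.4100, 1.7523) x1=(1.8853, -0.6453)
step 15: x0=(1.3831, 1.7491) x1=(1.9046, -0.6459)
step 16: x0=(1.3567, 1.7438) x1=(1.9237, -0.6453)
step 17: x0=(1.3307, 1.7365) x1=(1.9425, -0.6434)
step 18: x0=(1.3053, 1.7271) x1=(1.9609, -0.6403)
step 19: x0=(1.2804, 1.7157) x1=(1.9790, -0.6359)
step 20: x0=(1.2562, 1.7023) x1=(1.9968, -0.6303)
step 21: x0=(1.2325, 1.6869) x1=(2.0141, -0.6235)
step 22: x0=(1.2096, 1.6695) x1=(2.0311, -0.6155)
step 23: x0=(1.1873, 1.6502) x1=(2.0476, -0.6063)
step 24: x0=(1.1658, 1.6290) x1=(2.0637, -0.5959)
step 25: x0=(1.1450, 1.6058) x1=(2.0793, -0.5844)
step 26: x0=(1.1250, 1.5809) x1=(2.0944, -0.5717)
step 27: x0=(1.1059, 1.5541) x1=(2.1091, -0.5580)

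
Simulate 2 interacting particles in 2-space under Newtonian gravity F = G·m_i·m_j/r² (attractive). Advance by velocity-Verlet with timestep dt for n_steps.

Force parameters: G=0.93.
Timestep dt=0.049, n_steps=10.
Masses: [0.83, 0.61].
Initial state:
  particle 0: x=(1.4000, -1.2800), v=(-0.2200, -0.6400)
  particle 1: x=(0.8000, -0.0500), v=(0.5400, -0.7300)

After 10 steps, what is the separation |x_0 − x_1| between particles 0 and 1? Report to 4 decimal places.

1.1126

step 0: x0=(1.4000, -1.2800) x1=(0.8000, -0.0500)
step 1: x0=(1.3891, -1.3110) x1=(0.8267, -0.0862)
step 2: x0=(1.3778, -1.3414) x1=(0.8538, -0.1234)
step 3: x0=(1.3662, -1.3710) x1=(0.8813, -0.1615)
step 4: x0=(1.3544, -1.3999) x1=(0.9092, -0.2006)
step 5: x0=(1.3422, -1.4280) x1=(0.9375, -0.2408)
step 6: x0=(1.3298, -1.4553) x1=(0.9662, -0.2821)
step 7: x0=(1.3171, -1.4818) x1=(0.9953, -0.3245)
step 8: x0=(1.3042, -1.5073) x1=(1.0247, -0.3683)
step 9: x0=(1.2910, -1.5319) x1=(1.0544, -0.4133)
step 10: x0=(1.2776, -1.5554) x1=(1.0845, -0.4597)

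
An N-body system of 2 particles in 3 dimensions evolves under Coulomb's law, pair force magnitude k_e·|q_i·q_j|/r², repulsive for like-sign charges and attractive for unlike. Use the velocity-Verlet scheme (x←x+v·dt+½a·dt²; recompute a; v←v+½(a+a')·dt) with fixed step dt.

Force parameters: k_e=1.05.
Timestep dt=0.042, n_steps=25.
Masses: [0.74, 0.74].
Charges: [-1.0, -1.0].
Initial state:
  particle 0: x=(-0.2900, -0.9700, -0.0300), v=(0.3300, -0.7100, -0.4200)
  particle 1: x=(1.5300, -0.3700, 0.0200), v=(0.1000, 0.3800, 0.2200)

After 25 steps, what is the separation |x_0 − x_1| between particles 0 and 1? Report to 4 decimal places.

step 0: x0=(-0.2900, -0.9700, -0.0300) x1=(1.5300, -0.3700, 0.0200)
step 1: x0=(-0.2765, -0.9999, -0.0476) x1=(1.5345, -0.3539, 0.0292)
step 2: x0=(-0.2636, -1.0301, -0.0653) x1=(1.5397, -0.3376, 0.0385)
step 3: x0=(-0.2513, -1.0605, -0.0830) x1=(1.5455, -0.3211, 0.0478)
step 4: x0=(-0.2396, -1.0911, -0.1008) x1=(1.5519, -0.3043, 0.0572)
step 5: x0=(-0.2285, -1.1220, -0.1186) x1=(1.5588, -0.2873, 0.0666)
step 6: x0=(-0.2180, -1.1532, -0.1365) x1=(1.5664, -0.2700, 0.0761)
step 7: x0=(-0.2081, -1.1846, -0.1544) x1=(1.5745, -0.2524, 0.0856)
step 8: x0=(-0.1987, -1.2164, -0.1724) x1=(1.5832, -0.2345, 0.0952)
step 9: x0=(-0.1898, -1.2484, -0.1905) x1=(1.5923, -0.2164, 0.1049)
step 10: x0=(-0.1814, -1.2807, -0.2087) x1=(1.6020, -0.1979, 0.1147)
step 11: x0=(-0.1735, -1.3133, -0.2269) x1=(1.6121, -0.1792, 0.1245)
step 12: x0=(-0.1660, -1.3461, -0.2453) x1=(1.6227, -0.1602, 0.1345)
step 13: x0=(-0.1590, -1.3793, -0.2637) x1=(1.6338, -0.1409, 0.1445)
step 14: x0=(-0.1524, -1.4128, -0.2822) x1=(1.6452, -0.1213, 0.1546)
step 15: x0=(-0.1461, -1.4465, -0.3008) x1=(1.6570, -0.1014, 0.1648)
step 16: x0=(-0.1403, -1.4805, -0.3196) x1=(1.6692, -0.0813, 0.1752)
step 17: x0=(-0.1348, -1.5148, -0.3384) x1=(1.6818, -0.0609, 0.1856)
step 18: x0=(-0.1296, -1.5493, -0.3573) x1=(1.6947, -0.0402, 0.1961)
step 19: x0=(-0.1247, -1.5841, -0.3763) x1=(1.7079, -0.0192, 0.2067)
step 20: x0=(-0.1202, -1.6192, -0.3954) x1=(1.7214, 0.0020, 0.2174)
step 21: x0=(-0.1159, -1.6545, -0.4146) x1=(1.7352, 0.0235, 0.2282)
step 22: x0=(-0.1119, -1.6901, -0.4339) x1=(1.7492, 0.0452, 0.2391)
step 23: x0=(-0.1082, -1.7259, -0.4533) x1=(1.7636, 0.0671, 0.2501)
step 24: x0=(-0.1047, -1.7619, -0.4727) x1=(1.7781, 0.0893, 0.2611)
step 25: x0=(-0.1014, -1.7982, -0.4923) x1=(1.7929, 0.1117, 0.2723)

2.7965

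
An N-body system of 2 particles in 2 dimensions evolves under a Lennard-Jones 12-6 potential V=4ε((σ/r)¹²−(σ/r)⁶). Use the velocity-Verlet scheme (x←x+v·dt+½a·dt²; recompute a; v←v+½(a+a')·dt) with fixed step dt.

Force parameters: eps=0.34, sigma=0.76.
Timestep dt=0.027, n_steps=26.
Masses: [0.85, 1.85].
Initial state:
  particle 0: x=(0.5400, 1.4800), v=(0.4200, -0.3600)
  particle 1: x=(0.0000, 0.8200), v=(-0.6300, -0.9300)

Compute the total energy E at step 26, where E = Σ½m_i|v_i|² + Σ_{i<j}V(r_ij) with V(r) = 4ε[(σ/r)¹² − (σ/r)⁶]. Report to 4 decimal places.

step 0: x0=(0.5400, 1.4800) x1=(0.0000, 0.8200)
step 1: x0=(0.5513, 1.4703) x1=(-0.0170, 0.7949)
step 2: x0=(0.5623, 1.4601) x1=(-0.0338, 0.7700)
step 3: x0=(0.5727, 1.4493) x1=(-0.0504, 0.7454)
step 4: x0=(0.5825, 1.4378) x1=(-0.0667, 0.7211)
step 5: x0=(0.5917, 1.4256) x1=(-0.0827, 0.6971)
step 6: x0=(0.6003, 1.4128) x1=(-0.0985, 0.6734)
step 7: x0=(0.6084, 1.3995) x1=(-0.1140, 0.6500)
step 8: x0=(0.6160, 1.3856) x1=(-0.1293, 0.6268)
step 9: x0=(0.6231, 1.3713) x1=(-0.1444, 0.6038)
step 10: x0=(0.6298, 1.3565) x1=(-0.1593, 0.5810)
step 11: x0=(0.6362, 1.3414) x1=(-0.1740, 0.5583)
step 12: x0=(0.6422, 1.3260) x1=(-0.1885, 0.5359)
step 13: x0=(0.6479, 1.3102) x1=(-0.2030, 0.5135)
step 14: x0=(0.6533, 1.2942) x1=(-0.2172, 0.4913)
step 15: x0=(0.6584, 1.2780) x1=(-0.2314, 0.4692)
step 16: x0=(0.6633, 1.2615) x1=(-0.2455, 0.4472)
step 17: x0=(0.6680, 1.2449) x1=(-0.2594, 0.4252)
step 18: x0=(0.6725, 1.2280) x1=(-0.2733, 0.4034)
step 19: x0=(0.6768, 1.2110) x1=(-0.2871, 0.3816)
step 20: x0=(0.6810, 1.1939) x1=(-0.3008, 0.3599)
step 21: x0=(0.6849, 1.1766) x1=(-0.3144, 0.3383)
step 22: x0=(0.6887, 1.1592) x1=(-0.3279, 0.3167)
step 23: x0=(0.6924, 1.1417) x1=(-0.3414, 0.2952)
step 24: x0=(0.6960, 1.1240) x1=(-0.3549, 0.2737)
step 25: x0=(0.6994, 1.1063) x1=(-0.3682, 0.2523)
step 26: x0=(0.7027, 1.0885) x1=(-0.3816, 0.2309)
step 0 velocities: v0=(0.4200, -0.3600) v1=(-0.6300, -0.9300)
step 0: KE=1.2972, PE=-0.3400, E=0.9572
step 26 velocities: v0=(0.1212, -0.6613) v1=(-0.4927, -0.7916)
step 26: KE=0.9963, PE=-0.0365, E=0.9598

0.9598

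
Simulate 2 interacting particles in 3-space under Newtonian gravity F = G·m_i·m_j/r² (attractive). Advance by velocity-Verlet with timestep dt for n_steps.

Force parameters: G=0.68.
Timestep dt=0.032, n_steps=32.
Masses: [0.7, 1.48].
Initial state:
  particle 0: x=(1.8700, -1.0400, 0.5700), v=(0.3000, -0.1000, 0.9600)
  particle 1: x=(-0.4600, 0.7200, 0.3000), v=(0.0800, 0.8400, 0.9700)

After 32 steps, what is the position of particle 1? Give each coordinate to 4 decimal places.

step 0: x0=(1.8700, -1.0400, 0.5700) x1=(-0.4600, 0.7200, 0.3000)
step 1: x0=(1.8796, -1.0432, 0.6007) x1=(-0.4574, 0.7469, 0.3310)
step 2: x0=(1.8890, -1.0463, 0.6314) x1=(-0.4548, 0.7737, 0.3621)
step 3: x0=(1.8984, -1.0493, 0.6621) x1=(-0.4521, 0.8005, 0.3931)
step 4: x0=(1.9077, -1.0522, 0.6928) x1=(-0.4494, 0.8273, 0.4242)
step 5: x0=(1.9168, -1.0551, 0.7235) x1=(-0.4467, 0.8540, 0.4553)
step 6: x0=(1.9260, -1.0579, 0.7541) x1=(-0.4439, 0.8807, 0.4863)
step 7: x0=(1.9350, -1.0607, 0.7848) x1=(-0.4410, 0.9073, 0.5174)
step 8: x0=(1.9439, -1.0633, 0.8154) x1=(-0.4382, 0.9340, 0.5485)
step 9: x0=(1.9528, -1.0659, 0.8461) x1=(-0.4352, 0.9606, 0.5796)
step 10: x0=(1.9615, -1.0685, 0.8767) x1=(-0.4323, 0.9871, 0.6106)
step 11: x0=(1.9702, -1.0710, 0.9073) x1=(-0.4293, 1.0137, 0.6417)
step 12: x0=(1.9789, -1.0734, 0.9379) x1=(-0.4263, 1.0402, 0.6728)
step 13: x0=(1.9874, -1.0757, 0.9685) x1=(-0.4232, 1.0667, 0.7039)
step 14: x0=(1.9959, -1.0780, 0.9991) x1=(-0.4201, 1.0931, 0.7350)
step 15: x0=(2.0043, -1.0802, 1.0297) x1=(-0.4170, 1.1195, 0.7661)
step 16: x0=(2.0126, -1.0823, 1.0603) x1=(-0.4139, 1.1459, 0.7972)
step 17: x0=(2.0209, -1.0844, 1.0908) x1=(-0.4107, 1.1722, 0.8283)
step 18: x0=(2.0291, -1.0865, 1.1214) x1=(-0.4074, 1.1986, 0.8595)
step 19: x0=(2.0372, -1.0884, 1.1520) x1=(-0.4042, 1.2249, 0.8906)
step 20: x0=(2.0453, -1.0903, 1.1825) x1=(-0.4009, 1.2511, 0.9217)
step 21: x0=(2.0533, -1.0921, 1.2131) x1=(-0.3976, 1.2774, 0.9528)
step 22: x0=(2.0612, -1.0939, 1.2436) x1=(-0.3942, 1.3036, 0.9839)
step 23: x0=(2.0691, -1.0956, 1.2741) x1=(-0.3909, 1.3297, 1.0151)
step 24: x0=(2.0769, -1.0973, 1.3046) x1=(-0.3875, 1.3559, 1.0462)
step 25: x0=(2.0847, -1.0989, 1.3352) x1=(-0.3840, 1.3820, 1.0773)
step 26: x0=(2.0924, -1.1004, 1.3657) x1=(-0.3806, 1.4081, 1.1085)
step 27: x0=(2.1000, -1.1019, 1.3962) x1=(-0.3771, 1.4342, 1.1396)
step 28: x0=(2.1076, -1.1033, 1.4267) x1=(-0.3736, 1.4602, 1.1708)
step 29: x0=(2.1151, -1.1047, 1.4572) x1=(-0.3700, 1.4862, 1.2019)
step 30: x0=(2.1226, -1.1060, 1.4876) x1=(-0.3664, 1.5122, 1.2331)
step 31: x0=(2.1300, -1.1072, 1.5181) x1=(-0.3629, 1.5381, 1.2642)
step 32: x0=(2.1374, -1.1084, 1.5486) x1=(-0.3592, 1.5641, 1.2954)

(-0.3592, 1.5641, 1.2954)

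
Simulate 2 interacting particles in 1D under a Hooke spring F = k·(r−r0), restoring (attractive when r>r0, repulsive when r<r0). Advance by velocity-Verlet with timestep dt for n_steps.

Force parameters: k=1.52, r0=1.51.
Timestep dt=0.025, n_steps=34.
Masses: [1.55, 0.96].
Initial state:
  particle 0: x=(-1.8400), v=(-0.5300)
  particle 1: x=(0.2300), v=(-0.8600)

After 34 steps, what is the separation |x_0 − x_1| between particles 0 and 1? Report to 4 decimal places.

1.4249

step 0: x0=(-1.8400) x1=(0.2300)
step 1: x0=(-1.8531) x1=(0.2082)
step 2: x0=(-1.8658) x1=(0.1859)
step 3: x0=(-1.8782) x1=(0.1630)
step 4: x0=(-1.8903) x1=(0.1397)
step 5: x0=(-1.9021) x1=(0.1158)
step 6: x0=(-1.9135) x1=(0.0914)
step 7: x0=(-1.9247) x1=(0.0665)
step 8: x0=(-1.9355) x1=(0.0411)
step 9: x0=(-1.9461) x1=(0.0153)
step 10: x0=(-1.9564) x1=(-0.0110)
step 11: x0=(-1.9664) x1=(-0.0377)
step 12: x0=(-1.9762) x1=(-0.0648)
step 13: x0=(-1.9857) x1=(-0.0924)
step 14: x0=(-1.9950) x1=(-0.1203)
step 15: x0=(-2.0041) x1=(-0.1485)
step 16: x0=(-2.0129) x1=(-0.1771)
step 17: x0=(-2.0216) x1=(-0.2060)
step 18: x0=(-2.0300) x1=(-0.2353)
step 19: x0=(-2.0383) x1=(-0.2648)
step 20: x0=(-2.0465) x1=(-0.2945)
step 21: x0=(-2.0544) x1=(-0.3245)
step 22: x0=(-2.0623) x1=(-0.3548)
step 23: x0=(-2.0700) x1=(-0.3852)
step 24: x0=(-2.0776) x1=(-0.4158)
step 25: x0=(-2.0851) x1=(-0.4465)
step 26: x0=(-2.0926) x1=(-0.4774)
step 27: x0=(-2.1000) x1=(-0.5084)
step 28: x0=(-2.1073) x1=(-0.5394)
step 29: x0=(-2.1146) x1=(-0.5705)
step 30: x0=(-2.1219) x1=(-0.6017)
step 31: x0=(-2.1291) x1=(-0.6328)
step 32: x0=(-2.1364) x1=(-0.6640)
step 33: x0=(-2.1437) x1=(-0.6951)
step 34: x0=(-2.1511) x1=(-0.7261)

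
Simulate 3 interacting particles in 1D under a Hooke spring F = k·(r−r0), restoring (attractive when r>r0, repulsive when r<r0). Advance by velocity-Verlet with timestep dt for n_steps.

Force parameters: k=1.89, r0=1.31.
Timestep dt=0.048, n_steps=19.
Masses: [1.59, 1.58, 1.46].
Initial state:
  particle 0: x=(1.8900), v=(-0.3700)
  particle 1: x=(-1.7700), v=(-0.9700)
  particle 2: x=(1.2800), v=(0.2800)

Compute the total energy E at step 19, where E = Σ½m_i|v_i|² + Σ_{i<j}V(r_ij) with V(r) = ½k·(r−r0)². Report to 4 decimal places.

step 0: x0=(1.8900) x1=(-1.7700) x2=(1.2800)
step 1: x0=(1.8700) x1=(-1.8109) x2=(1.2898)
step 2: x0=(1.8455) x1=(-1.8404) x2=(1.2921)
step 3: x0=(1.8165) x1=(-1.8583) x2=(1.2867)
step 4: x0=(1.7832) x1=(-1.8646) x2=(1.2735)
step 5: x0=(1.7457) x1=(-1.8594) x2=(1.2524)
step 6: x0=(1.7042) x1=(-1.8429) x2=(1.2236)
step 7: x0=(1.6588) x1=(-1.8155) x2=(1.1870)
step 8: x0=(1.6097) x1=(-1.7774) x2=(1.1429)
step 9: x0=(1.5573) x1=(-1.7291) x2=(1.0914)
step 10: x0=(1.5018) x1=(-1.6712) x2=(1.0330)
step 11: x0=(1.4435) x1=(-1.6044) x2=(0.9679)
step 12: x0=(1.3827) x1=(-1.5293) x2=(0.8965)
step 13: x0=(1.3198) x1=(-1.4467) x2=(0.8193)
step 14: x0=(1.2551) x1=(-1.3574) x2=(0.7369)
step 15: x0=(1.1890) x1=(-1.2624) x2=(0.6498)
step 16: x0=(1.1219) x1=(-1.1626) x2=(0.5585)
step 17: x0=(1.0542) x1=(-1.0589) x2=(0.4639)
step 18: x0=(0.9862) x1=(-0.9525) x2=(0.3664)
step 19: x0=(0.9184) x1=(-0.8443) x2=(0.2669)
step 0 velocities: v0=(-0.3700) v1=(-0.9700) v2=(0.2800)
step 0: KE=0.9094, PE=8.5429, E=9.4523
step 19 velocities: v0=(-1.4064) v1=(2.2612) v2=(-2.0881)
step 19: KE=8.7949, PE=0.6407, E=9.4356

9.4356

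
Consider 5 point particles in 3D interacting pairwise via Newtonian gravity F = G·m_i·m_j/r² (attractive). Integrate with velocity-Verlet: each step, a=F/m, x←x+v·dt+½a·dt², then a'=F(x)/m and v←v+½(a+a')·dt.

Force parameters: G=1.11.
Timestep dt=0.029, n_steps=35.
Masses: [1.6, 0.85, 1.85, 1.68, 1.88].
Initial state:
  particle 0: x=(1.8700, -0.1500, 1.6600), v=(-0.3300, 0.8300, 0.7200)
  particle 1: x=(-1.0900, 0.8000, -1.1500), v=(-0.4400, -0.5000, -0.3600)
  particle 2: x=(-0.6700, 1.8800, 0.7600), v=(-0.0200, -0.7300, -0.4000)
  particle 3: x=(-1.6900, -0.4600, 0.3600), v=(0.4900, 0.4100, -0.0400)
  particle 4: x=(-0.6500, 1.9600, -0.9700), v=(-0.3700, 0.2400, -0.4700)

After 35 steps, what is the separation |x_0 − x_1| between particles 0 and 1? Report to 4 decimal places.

step 0: x0=(1.8700, -0.1500, 1.6600) x1=(-1.0900, 0.8000, -1.1500) x2=(-0.6700, 1.8800, 0.7600) x3=(-1.6900, -0.4600, 0.3600) x4=(-0.6500, 1.9600, -0.9700)
step 1: x0=(1.8603, -0.1259, 1.6808) x1=(-1.1026, 0.7860, -1.1600) x2=(-0.6706, 1.8587, 0.7480) x3=(-1.6756, -0.4478, 0.3588) x4=(-0.6608, 1.9666, -0.9833)
step 2: x0=(1.8502, -0.1016, 1.7014) x1=(-1.1147, 0.7729, -1.1693) x2=(-0.6712, 1.8370, 0.7354) x3=(-1.6609, -0.4352, 0.3574) x4=(-0.6718, 1.9726, -0.9960)
step 3: x0=(1.8399, -0.0772, 1.7219) x1=(-1.1265, 0.7607, -1.1778) x2=(-0.6718, 1.8150, 0.7220) x3=(-1.6459, -0.4219, 0.3558) x4=(-0.6830, 1.9778, -1.0080)
step 4: x0=(1.8292, -0.0526, 1.7421) x1=(-1.1379, 0.7494, -1.1855) x2=(-0.6725, 1.7926, 0.7079) x3=(-1.6306, -0.4082, 0.3541) x4=(-0.6944, 1.9824, -1.0194)
step 5: x0=(1.8183, -0.0279, 1.7622) x1=(-1.1489, 0.7389, -1.1924) x2=(-0.6732, 1.7699, 0.6930) x3=(-1.6149, -0.3938, 0.3522) x4=(-0.7059, 1.9863, -1.0301)
step 6: x0=(1.8070, -0.0031, 1.7821) x1=(-1.1596, 0.7293, -1.1985) x2=(-0.6740, 1.7469, 0.6775) x3=(-1.5988, -0.3789, 0.3501) x4=(-0.7176, 1.9895, -1.0402)
step 7: x0=(1.7954, 0.0219, 1.8018) x1=(-1.1699, 0.7205, -1.2037) x2=(-0.6748, 1.7236, 0.6613) x3=(-1.5825, -0.3634, 0.3479) x4=(-0.7294, 1.9921, -1.0496)
step 8: x0=(1.7835, 0.0470, 1.8213) x1=(-1.1798, 0.7125, -1.2082) x2=(-0.6757, 1.6999, 0.6443) x3=(-1.5658, -0.3473, 0.3454) x4=(-0.7413, 1.9939, -1.0583)
step 9: x0=(1.7712, 0.0722, 1.8406) x1=(-1.1894, 0.7054, -1.2119) x2=(-0.6766, 1.6759, 0.6267) x3=(-1.5488, -0.3306, 0.3428) x4=(-0.7533, 1.9951, -1.0664)
step 10: x0=(1.7586, 0.0975, 1.8597) x1=(-1.1986, 0.6990, -1.2147) x2=(-0.6777, 1.6515, 0.6083) x3=(-1.5314, -0.3132, 0.3400) x4=(-0.7655, 1.9955, -1.0738)
step 11: x0=(1.7458, 0.1229, 1.8785) x1=(-1.2074, 0.6935, -1.2167) x2=(-0.6788, 1.6268, 0.5892) x3=(-1.5137, -0.2952, 0.3370) x4=(-0.7778, 1.9953, -1.0805)
step 12: x0=(1.7325, 0.1485, 1.8972) x1=(-1.2159, 0.6887, -1.2178) x2=(-0.6800, 1.6018, 0.5694) x3=(-1.4956, -0.2765, 0.3337) x4=(-0.7902, 1.9943, -1.0866)
step 13: x0=(1.7190, 0.1742, 1.9156) x1=(-1.2240, 0.6847, -1.2180) x2=(-0.6813, 1.5764, 0.5489) x3=(-1.4772, -0.2572, 0.3303) x4=(-0.8026, 1.9926, -1.0919)
step 14: x0=(1.7051, 0.2000, 1.9338) x1=(-1.2317, 0.6816, -1.2174) x2=(-0.6828, 1.5506, 0.5276) x3=(-1.4584, -0.2371, 0.3266) x4=(-0.8152, 1.9901, -1.0965)
step 15: x0=(1.6909, 0.2259, 1.9518) x1=(-1.2390, 0.6792, -1.2158) x2=(-0.6844, 1.5245, 0.5056) x3=(-1.4392, -0.2162, 0.3227) x4=(-0.8279, 1.9869, -1.1004)
step 16: x0=(1.6763, 0.2519, 1.9695) x1=(-1.2460, 0.6777, -1.2133) x2=(-0.6861, 1.4980, 0.4829) x3=(-1.4197, -0.1946, 0.3186) x4=(-0.8406, 1.9829, -1.1036)
step 17: x0=(1.6614, 0.2780, 1.9870) x1=(-1.2525, 0.6770, -1.2098) x2=(-0.6881, 1.4712, 0.4595) x3=(-1.3998, -0.1722, 0.3142) x4=(-0.8534, 1.9781, -1.1061)
step 18: x0=(1.6462, 0.3042, 2.0042) x1=(-1.2586, 0.6771, -1.2054) x2=(-0.6902, 1.4439, 0.4353) x3=(-1.3795, -0.1490, 0.3095) x4=(-0.8662, 1.9725, -1.1078)
step 19: x0=(1.6307, 0.3305, 2.0212) x1=(-1.2643, 0.6781, -1.2000) x2=(-0.6925, 1.4162, 0.4103) x3=(-1.3588, -0.1249, 0.3046) x4=(-0.8791, 1.9661, -1.1087)
step 20: x0=(1.6148, 0.3569, 2.0379) x1=(-1.2695, 0.6799, -1.1936) x2=(-0.6951, 1.3881, 0.3846) x3=(-1.3376, -0.0999, 0.2994) x4=(-0.8921, 1.9588, -1.1089)
step 21: x0=(1.5985, 0.3834, 2.0543) x1=(-1.2743, 0.6826, -1.1860) x2=(-0.6980, 1.3595, 0.3581) x3=(-1.3161, -0.0738, 0.2938) x4=(-0.9051, 1.9506, -1.1083)
step 22: x0=(1.5820, 0.4099, 2.0705) x1=(-1.2785, 0.6862, -1.1774) x2=(-0.7011, 1.3305, 0.3308) x3=(-1.2941, -0.0468, 0.2880) x4=(-0.9181, 1.9414, -1.1069)
step 23: x0=(1.5650, 0.4365, 2.0864) x1=(-1.2823, 0.6908, -1.1677) x2=(-0.7046, 1.3009, 0.3027) x3=(-1.2717, -0.0187, 0.2818) x4=(-0.9312, 1.9314, -1.1047)
step 24: x0=(1.5478, 0.4632, 2.1020) x1=(-1.2855, 0.6963, -1.1568) x2=(-0.7085, 1.2708, 0.2738) x3=(-1.2487, 0.0106, 0.2753) x4=(-0.9443, 1.9203, -1.1017)
step 25: x0=(1.5302, 0.4900, 2.1173) x1=(-1.2881, 0.7028, -1.1447) x2=(-0.7128, 1.2401, 0.2441) x3=(-1.2253, 0.0411, 0.2683) x4=(-0.9573, 1.9082, -1.0978)
step 26: x0=(1.5123, 0.5168, 2.1323) x1=(-1.2901, 0.7103, -1.1313) x2=(-0.7175, 1.2087, 0.2135) x3=(-1.2013, 0.0730, 0.2610) x4=(-0.9704, 1.8951, -1.0930)
step 27: x0=(1.4940, 0.5437, 2.1470) x1=(-1.2914, 0.7189, -1.1165) x2=(-0.7228, 1.1766, 0.1822) x3=(-1.1768, 0.1063, 0.2531) x4=(-0.9835, 1.8808, -1.0874)
step 28: x0=(1.4754, 0.5707, 2.1614) x1=(-1.2920, 0.7286, -1.1004) x2=(-0.7287, 1.1437, 0.1500) x3=(-1.1517, 0.1413, 0.2448) x4=(-0.9966, 1.8653, -1.0808)
step 29: x0=(1.4564, 0.5976, 2.1755) x1=(-1.2918, 0.7396, -1.0828) x2=(-0.7353, 1.1098, 0.1170) x3=(-1.1259, 0.1780, 0.2358) x4=(-1.0096, 1.8486, -1.0732)
step 30: x0=(1.4372, 0.6247, 2.1892) x1=(-1.2908, 0.7517, -1.0636) x2=(-0.7427, 1.0749, 0.0832) x3=(-1.0993, 0.2168, 0.2261) x4=(-1.0226, 1.8305, -1.0647)
step 31: x0=(1.4176, 0.6517, 2.2027) x1=(-1.2889, 0.7652, -1.0427) x2=(-0.7511, 1.0386, 0.0486) x3=(-1.0720, 0.2578, 0.2156) x4=(-1.0355, 1.8111, -1.0552)
step 32: x0=(1.3976, 0.6788, 2.2158) x1=(-1.2860, 0.7801, -1.0201) x2=(-0.7605, 1.0009, 0.0134) x3=(-1.0437, 0.3014, 0.2041) x4=(-1.0484, 1.7901, -1.0447)
step 33: x0=(1.3773, 0.7059, 2.2286) x1=(-1.2819, 0.7965, -0.9956) x2=(-0.7712, 0.9612, -0.0224) x3=(-1.0144, 0.3481, 0.1912) x4=(-1.0612, 1.7676, -1.0330)
step 34: x0=(1.3568, 0.7331, 2.2410) x1=(-1.2765, 0.8145, -0.9690) x2=(-0.7835, 0.9192, -0.0583) x3=(-0.9838, 0.3986, 0.1766) x4=(-1.0738, 1.7432, -1.0202)
step 35: x0=(1.3358, 0.7603, 2.2531) x1=(-1.2697, 0.8342, -0.9401) x2=(-0.7977, 0.8741, -0.0939) x3=(-0.9516, 0.4537, 0.1595) x4=(-1.0864, 1.7171, -1.0062)

4.1220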